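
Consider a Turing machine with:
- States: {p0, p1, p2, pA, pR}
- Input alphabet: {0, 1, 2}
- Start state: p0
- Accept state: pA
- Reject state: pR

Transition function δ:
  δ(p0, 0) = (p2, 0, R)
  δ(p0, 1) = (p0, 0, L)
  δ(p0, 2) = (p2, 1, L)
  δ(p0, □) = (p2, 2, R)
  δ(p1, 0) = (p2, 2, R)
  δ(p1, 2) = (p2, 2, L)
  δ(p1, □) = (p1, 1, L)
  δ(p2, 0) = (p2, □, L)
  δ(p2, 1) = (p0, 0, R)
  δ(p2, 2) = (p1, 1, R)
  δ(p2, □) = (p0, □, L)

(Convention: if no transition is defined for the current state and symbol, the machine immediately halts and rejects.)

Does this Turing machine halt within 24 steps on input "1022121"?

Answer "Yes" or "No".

Execution trace:
Initial: [p0]1022121
Step 1: δ(p0, 1) = (p0, 0, L) → [p0]□0022121
Step 2: δ(p0, □) = (p2, 2, R) → 2[p2]0022121
Step 3: δ(p2, 0) = (p2, □, L) → [p2]2□022121
Step 4: δ(p2, 2) = (p1, 1, R) → 1[p1]□022121
Step 5: δ(p1, □) = (p1, 1, L) → [p1]11022121

No transition is defined for δ(p1, 1). By convention the machine halts and rejects.
The machine halted after 5 steps (within the 24-step bound).

Answer: Yes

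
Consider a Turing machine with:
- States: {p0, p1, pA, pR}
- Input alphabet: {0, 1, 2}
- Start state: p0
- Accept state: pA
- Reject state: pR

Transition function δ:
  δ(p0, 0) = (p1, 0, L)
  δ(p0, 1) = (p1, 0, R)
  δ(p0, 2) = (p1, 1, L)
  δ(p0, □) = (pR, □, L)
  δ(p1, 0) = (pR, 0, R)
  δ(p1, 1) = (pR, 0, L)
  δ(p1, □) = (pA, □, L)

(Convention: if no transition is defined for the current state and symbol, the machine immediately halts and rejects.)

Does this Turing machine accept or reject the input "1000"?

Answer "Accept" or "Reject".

Execution trace:
Initial: [p0]1000
Step 1: δ(p0, 1) = (p1, 0, R) → 0[p1]000
Step 2: δ(p1, 0) = (pR, 0, R) → 00[pR]00

The machine reaches the reject state pR and halts.

Answer: Reject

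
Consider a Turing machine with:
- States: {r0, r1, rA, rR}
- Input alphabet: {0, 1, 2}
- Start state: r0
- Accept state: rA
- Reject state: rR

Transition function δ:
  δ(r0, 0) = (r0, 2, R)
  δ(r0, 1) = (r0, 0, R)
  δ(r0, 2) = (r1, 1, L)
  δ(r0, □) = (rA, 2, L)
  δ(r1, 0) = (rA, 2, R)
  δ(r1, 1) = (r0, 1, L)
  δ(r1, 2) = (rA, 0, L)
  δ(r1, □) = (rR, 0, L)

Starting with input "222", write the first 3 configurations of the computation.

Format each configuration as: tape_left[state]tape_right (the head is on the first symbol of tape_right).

Transitions applied:
Step 1: δ(r0, 2) = (r1, 1, L)
Step 2: δ(r1, □) = (rR, 0, L)

The first 3 configurations are:
[r0]222 ⊢ [r1]□122 ⊢ [rR]□0122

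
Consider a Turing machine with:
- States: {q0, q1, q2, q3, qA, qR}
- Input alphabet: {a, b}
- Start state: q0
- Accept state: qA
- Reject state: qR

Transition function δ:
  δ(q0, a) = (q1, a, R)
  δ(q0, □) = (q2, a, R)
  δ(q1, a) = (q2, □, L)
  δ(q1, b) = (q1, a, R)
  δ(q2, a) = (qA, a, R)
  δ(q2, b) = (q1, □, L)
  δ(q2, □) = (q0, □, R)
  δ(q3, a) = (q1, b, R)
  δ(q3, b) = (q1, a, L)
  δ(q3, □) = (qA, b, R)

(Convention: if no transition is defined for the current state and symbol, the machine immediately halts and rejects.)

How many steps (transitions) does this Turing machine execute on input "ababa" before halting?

Execution trace:
Initial: [q0]ababa
Step 1: δ(q0, a) = (q1, a, R) → a[q1]baba
Step 2: δ(q1, b) = (q1, a, R) → aa[q1]aba
Step 3: δ(q1, a) = (q2, □, L) → a[q2]a□ba
Step 4: δ(q2, a) = (qA, a, R) → aa[qA]□ba

The machine reaches the accept state qA and halts.

The machine executed 4 steps before halting.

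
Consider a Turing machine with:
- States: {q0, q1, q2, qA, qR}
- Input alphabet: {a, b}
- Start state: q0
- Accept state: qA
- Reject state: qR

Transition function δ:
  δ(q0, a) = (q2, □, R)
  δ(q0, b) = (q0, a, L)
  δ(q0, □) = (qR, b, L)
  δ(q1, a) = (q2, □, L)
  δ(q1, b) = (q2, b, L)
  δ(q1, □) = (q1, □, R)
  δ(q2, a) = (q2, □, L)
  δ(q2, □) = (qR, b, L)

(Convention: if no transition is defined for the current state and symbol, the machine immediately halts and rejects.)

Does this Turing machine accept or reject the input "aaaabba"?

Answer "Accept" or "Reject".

Execution trace:
Initial: [q0]aaaabba
Step 1: δ(q0, a) = (q2, □, R) → □[q2]aaabba
Step 2: δ(q2, a) = (q2, □, L) → [q2]□□aabba
Step 3: δ(q2, □) = (qR, b, L) → [qR]□b□aabba

The machine reaches the reject state qR and halts.

Answer: Reject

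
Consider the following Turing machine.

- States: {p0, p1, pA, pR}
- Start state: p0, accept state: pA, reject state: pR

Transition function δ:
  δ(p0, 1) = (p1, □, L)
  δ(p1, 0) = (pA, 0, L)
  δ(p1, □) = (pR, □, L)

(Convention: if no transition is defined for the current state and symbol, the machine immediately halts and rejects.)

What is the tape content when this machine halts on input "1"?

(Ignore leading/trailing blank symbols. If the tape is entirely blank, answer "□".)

Execution trace:
Initial: [p0]1
Step 1: δ(p0, 1) = (p1, □, L) → [p1]□□
Step 2: δ(p1, □) = (pR, □, L) → [pR]□□□

The machine reaches the reject state pR and halts.

Final tape (ignoring leading/trailing blanks): □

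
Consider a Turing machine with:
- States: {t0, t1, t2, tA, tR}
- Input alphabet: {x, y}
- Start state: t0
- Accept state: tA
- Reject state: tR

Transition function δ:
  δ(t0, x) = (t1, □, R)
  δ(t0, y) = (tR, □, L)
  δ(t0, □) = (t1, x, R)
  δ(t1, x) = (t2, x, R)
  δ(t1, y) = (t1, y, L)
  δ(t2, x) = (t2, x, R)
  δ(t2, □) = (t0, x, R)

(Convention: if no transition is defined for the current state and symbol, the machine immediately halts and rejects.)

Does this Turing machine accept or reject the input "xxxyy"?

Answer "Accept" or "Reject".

Execution trace:
Initial: [t0]xxxyy
Step 1: δ(t0, x) = (t1, □, R) → □[t1]xxyy
Step 2: δ(t1, x) = (t2, x, R) → □x[t2]xyy
Step 3: δ(t2, x) = (t2, x, R) → □xx[t2]yy

No transition is defined for δ(t2, y). By convention the machine halts and rejects.

Answer: Reject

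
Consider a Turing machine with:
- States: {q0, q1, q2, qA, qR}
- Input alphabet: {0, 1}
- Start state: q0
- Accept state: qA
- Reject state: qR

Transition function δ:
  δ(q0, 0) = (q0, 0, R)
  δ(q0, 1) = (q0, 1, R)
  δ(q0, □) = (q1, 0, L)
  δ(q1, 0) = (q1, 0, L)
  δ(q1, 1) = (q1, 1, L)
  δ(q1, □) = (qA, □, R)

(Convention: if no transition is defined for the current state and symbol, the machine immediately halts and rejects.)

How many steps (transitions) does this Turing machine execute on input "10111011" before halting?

Execution trace:
Initial: [q0]10111011
Step 1: δ(q0, 1) = (q0, 1, R) → 1[q0]0111011
Step 2: δ(q0, 0) = (q0, 0, R) → 10[q0]111011
Step 3: δ(q0, 1) = (q0, 1, R) → 101[q0]11011
Step 4: δ(q0, 1) = (q0, 1, R) → 1011[q0]1011
Step 5: δ(q0, 1) = (q0, 1, R) → 10111[q0]011
Step 6: δ(q0, 0) = (q0, 0, R) → 101110[q0]11
Step 7: δ(q0, 1) = (q0, 1, R) → 1011101[q0]1
Step 8: δ(q0, 1) = (q0, 1, R) → 10111011[q0]□
Step 9: δ(q0, □) = (q1, 0, L) → 1011101[q1]10
Step 10: δ(q1, 1) = (q1, 1, L) → 101110[q1]110
Step 11: δ(q1, 1) = (q1, 1, L) → 10111[q1]0110
Step 12: δ(q1, 0) = (q1, 0, L) → 1011[q1]10110
Step 13: δ(q1, 1) = (q1, 1, L) → 101[q1]110110
Step 14: δ(q1, 1) = (q1, 1, L) → 10[q1]1110110
Step 15: δ(q1, 1) = (q1, 1, L) → 1[q1]01110110
Step 16: δ(q1, 0) = (q1, 0, L) → [q1]101110110
Step 17: δ(q1, 1) = (q1, 1, L) → [q1]□101110110
Step 18: δ(q1, □) = (qA, □, R) → □[qA]101110110

The machine reaches the accept state qA and halts.

The machine executed 18 steps before halting.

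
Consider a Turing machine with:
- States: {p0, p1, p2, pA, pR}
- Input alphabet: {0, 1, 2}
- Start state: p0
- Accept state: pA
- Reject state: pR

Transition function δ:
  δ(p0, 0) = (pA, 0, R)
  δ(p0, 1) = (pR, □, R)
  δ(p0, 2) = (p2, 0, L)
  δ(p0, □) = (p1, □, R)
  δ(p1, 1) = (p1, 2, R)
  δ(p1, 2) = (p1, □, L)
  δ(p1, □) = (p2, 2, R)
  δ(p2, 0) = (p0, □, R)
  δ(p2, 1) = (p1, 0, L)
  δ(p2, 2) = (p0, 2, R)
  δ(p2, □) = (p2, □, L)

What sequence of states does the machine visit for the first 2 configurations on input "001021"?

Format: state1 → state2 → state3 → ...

Execution trace:
Initial: [p0]001021
Step 1: δ(p0, 0) = (pA, 0, R) → 0[pA]01021

The machine reaches the accept state pA and halts.

State sequence: p0 → pA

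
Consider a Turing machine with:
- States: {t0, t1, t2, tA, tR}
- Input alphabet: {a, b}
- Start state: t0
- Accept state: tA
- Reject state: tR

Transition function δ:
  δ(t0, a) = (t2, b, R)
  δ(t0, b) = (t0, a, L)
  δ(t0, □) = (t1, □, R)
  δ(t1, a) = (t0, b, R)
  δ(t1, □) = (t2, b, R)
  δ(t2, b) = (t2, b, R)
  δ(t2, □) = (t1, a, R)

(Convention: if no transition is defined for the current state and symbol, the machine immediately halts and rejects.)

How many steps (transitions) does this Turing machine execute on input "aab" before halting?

Execution trace:
Initial: [t0]aab
Step 1: δ(t0, a) = (t2, b, R) → b[t2]ab

No transition is defined for δ(t2, a). By convention the machine halts and rejects.

The machine executed 1 step before halting.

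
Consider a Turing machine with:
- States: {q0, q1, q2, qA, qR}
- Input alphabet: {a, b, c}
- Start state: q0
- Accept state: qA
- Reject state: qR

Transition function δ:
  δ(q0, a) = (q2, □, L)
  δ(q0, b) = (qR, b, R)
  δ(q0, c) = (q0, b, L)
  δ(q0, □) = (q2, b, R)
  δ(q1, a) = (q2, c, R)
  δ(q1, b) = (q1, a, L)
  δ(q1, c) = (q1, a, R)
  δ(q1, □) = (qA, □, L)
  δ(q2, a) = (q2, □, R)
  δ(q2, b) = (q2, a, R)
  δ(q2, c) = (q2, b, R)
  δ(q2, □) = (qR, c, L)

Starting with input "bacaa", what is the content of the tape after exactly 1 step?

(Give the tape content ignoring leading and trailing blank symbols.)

Execution trace:
Initial: [q0]bacaa
Step 1: δ(q0, b) = (qR, b, R) → b[qR]acaa

The machine reaches the reject state qR and halts.

After 1 step, the tape (ignoring leading/trailing blanks) is: bacaa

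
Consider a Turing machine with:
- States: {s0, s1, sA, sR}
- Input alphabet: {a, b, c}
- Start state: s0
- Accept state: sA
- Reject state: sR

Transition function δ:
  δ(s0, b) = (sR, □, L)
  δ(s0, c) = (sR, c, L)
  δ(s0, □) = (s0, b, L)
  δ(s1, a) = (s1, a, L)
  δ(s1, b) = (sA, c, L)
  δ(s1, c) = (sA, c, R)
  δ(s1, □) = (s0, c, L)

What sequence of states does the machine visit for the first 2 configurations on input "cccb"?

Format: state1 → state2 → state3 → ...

Execution trace:
Initial: [s0]cccb
Step 1: δ(s0, c) = (sR, c, L) → [sR]□cccb

The machine reaches the reject state sR and halts.

State sequence: s0 → sR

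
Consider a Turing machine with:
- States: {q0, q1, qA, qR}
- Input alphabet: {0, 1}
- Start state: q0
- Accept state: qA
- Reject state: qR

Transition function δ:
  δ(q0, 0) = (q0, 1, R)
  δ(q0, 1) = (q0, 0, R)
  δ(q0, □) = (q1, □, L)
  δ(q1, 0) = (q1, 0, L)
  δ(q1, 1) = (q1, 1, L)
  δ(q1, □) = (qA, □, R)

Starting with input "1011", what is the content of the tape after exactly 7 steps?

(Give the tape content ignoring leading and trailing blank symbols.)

Execution trace:
Initial: [q0]1011
Step 1: δ(q0, 1) = (q0, 0, R) → 0[q0]011
Step 2: δ(q0, 0) = (q0, 1, R) → 01[q0]11
Step 3: δ(q0, 1) = (q0, 0, R) → 010[q0]1
Step 4: δ(q0, 1) = (q0, 0, R) → 0100[q0]□
Step 5: δ(q0, □) = (q1, □, L) → 010[q1]0□
Step 6: δ(q1, 0) = (q1, 0, L) → 01[q1]00□
Step 7: δ(q1, 0) = (q1, 0, L) → 0[q1]100□

After 7 steps, the tape (ignoring leading/trailing blanks) is: 0100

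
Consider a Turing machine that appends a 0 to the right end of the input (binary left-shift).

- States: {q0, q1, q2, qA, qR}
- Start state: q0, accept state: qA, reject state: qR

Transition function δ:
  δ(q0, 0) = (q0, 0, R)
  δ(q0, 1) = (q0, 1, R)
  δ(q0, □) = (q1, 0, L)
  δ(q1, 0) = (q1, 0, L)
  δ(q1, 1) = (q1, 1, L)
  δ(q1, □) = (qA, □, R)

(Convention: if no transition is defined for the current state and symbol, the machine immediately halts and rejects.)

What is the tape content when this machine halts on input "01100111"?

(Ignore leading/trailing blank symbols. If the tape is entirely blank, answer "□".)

Execution trace:
Initial: [q0]01100111
Step 1: δ(q0, 0) = (q0, 0, R) → 0[q0]1100111
Step 2: δ(q0, 1) = (q0, 1, R) → 01[q0]100111
Step 3: δ(q0, 1) = (q0, 1, R) → 011[q0]00111
Step 4: δ(q0, 0) = (q0, 0, R) → 0110[q0]0111
Step 5: δ(q0, 0) = (q0, 0, R) → 01100[q0]111
Step 6: δ(q0, 1) = (q0, 1, R) → 011001[q0]11
Step 7: δ(q0, 1) = (q0, 1, R) → 0110011[q0]1
Step 8: δ(q0, 1) = (q0, 1, R) → 01100111[q0]□
Step 9: δ(q0, □) = (q1, 0, L) → 0110011[q1]10
Step 10: δ(q1, 1) = (q1, 1, L) → 011001[q1]110
Step 11: δ(q1, 1) = (q1, 1, L) → 01100[q1]1110
Step 12: δ(q1, 1) = (q1, 1, L) → 0110[q1]01110
Step 13: δ(q1, 0) = (q1, 0, L) → 011[q1]001110
Step 14: δ(q1, 0) = (q1, 0, L) → 01[q1]1001110
Step 15: δ(q1, 1) = (q1, 1, L) → 0[q1]11001110
Step 16: δ(q1, 1) = (q1, 1, L) → [q1]011001110
Step 17: δ(q1, 0) = (q1, 0, L) → [q1]□011001110
Step 18: δ(q1, □) = (qA, □, R) → □[qA]011001110

The machine reaches the accept state qA and halts.

Final tape (ignoring leading/trailing blanks): 011001110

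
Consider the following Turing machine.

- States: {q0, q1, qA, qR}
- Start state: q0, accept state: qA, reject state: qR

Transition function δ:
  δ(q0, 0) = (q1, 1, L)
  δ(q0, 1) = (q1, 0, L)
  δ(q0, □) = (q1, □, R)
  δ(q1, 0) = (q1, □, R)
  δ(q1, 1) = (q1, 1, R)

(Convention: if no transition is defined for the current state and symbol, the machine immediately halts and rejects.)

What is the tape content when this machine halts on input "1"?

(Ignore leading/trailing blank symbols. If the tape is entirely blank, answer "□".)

Execution trace:
Initial: [q0]1
Step 1: δ(q0, 1) = (q1, 0, L) → [q1]□0

No transition is defined for δ(q1, □). By convention the machine halts and rejects.

Final tape (ignoring leading/trailing blanks): 0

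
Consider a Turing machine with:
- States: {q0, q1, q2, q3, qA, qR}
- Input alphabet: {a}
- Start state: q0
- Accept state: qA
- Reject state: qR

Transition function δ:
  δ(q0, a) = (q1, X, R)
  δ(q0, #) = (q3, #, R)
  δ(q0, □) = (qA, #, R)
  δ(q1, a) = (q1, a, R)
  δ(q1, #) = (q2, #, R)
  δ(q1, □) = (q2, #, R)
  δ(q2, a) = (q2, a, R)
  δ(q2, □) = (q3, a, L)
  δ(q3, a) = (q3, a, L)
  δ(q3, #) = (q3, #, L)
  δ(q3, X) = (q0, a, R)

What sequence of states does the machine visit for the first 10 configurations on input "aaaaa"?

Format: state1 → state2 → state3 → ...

Execution trace:
Initial: [q0]aaaaa
Step 1: δ(q0, a) = (q1, X, R) → X[q1]aaaa
Step 2: δ(q1, a) = (q1, a, R) → Xa[q1]aaa
Step 3: δ(q1, a) = (q1, a, R) → Xaa[q1]aa
Step 4: δ(q1, a) = (q1, a, R) → Xaaa[q1]a
Step 5: δ(q1, a) = (q1, a, R) → Xaaaa[q1]□
Step 6: δ(q1, □) = (q2, #, R) → Xaaaa#[q2]□
Step 7: δ(q2, □) = (q3, a, L) → Xaaaa[q3]#a
Step 8: δ(q3, #) = (q3, #, L) → Xaaa[q3]a#a
Step 9: δ(q3, a) = (q3, a, L) → Xaa[q3]aa#a

State sequence: q0 → q1 → q1 → q1 → q1 → q1 → q2 → q3 → q3 → q3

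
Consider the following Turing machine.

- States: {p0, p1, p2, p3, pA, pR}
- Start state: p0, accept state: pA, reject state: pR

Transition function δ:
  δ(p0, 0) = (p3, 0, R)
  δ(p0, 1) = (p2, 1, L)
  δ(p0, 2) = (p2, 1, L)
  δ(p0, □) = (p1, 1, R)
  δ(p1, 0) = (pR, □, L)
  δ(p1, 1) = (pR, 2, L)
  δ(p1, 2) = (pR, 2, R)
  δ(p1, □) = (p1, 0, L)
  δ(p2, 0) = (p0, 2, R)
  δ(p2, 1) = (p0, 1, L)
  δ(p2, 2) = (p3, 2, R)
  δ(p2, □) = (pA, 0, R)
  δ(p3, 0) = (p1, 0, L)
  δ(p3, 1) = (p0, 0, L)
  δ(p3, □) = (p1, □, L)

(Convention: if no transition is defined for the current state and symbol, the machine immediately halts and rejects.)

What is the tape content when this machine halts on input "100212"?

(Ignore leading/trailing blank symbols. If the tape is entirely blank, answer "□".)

Execution trace:
Initial: [p0]100212
Step 1: δ(p0, 1) = (p2, 1, L) → [p2]□100212
Step 2: δ(p2, □) = (pA, 0, R) → 0[pA]100212

The machine reaches the accept state pA and halts.

Final tape (ignoring leading/trailing blanks): 0100212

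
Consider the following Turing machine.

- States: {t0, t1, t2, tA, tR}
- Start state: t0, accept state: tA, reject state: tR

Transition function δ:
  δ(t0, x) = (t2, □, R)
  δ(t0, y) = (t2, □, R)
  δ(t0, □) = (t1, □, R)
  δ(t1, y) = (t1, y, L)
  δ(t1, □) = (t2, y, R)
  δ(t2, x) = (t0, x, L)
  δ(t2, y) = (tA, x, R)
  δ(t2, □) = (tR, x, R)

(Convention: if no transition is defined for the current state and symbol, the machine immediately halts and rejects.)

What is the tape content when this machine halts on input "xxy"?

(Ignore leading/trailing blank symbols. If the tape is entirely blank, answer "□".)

Execution trace:
Initial: [t0]xxy
Step 1: δ(t0, x) = (t2, □, R) → □[t2]xy
Step 2: δ(t2, x) = (t0, x, L) → [t0]□xy
Step 3: δ(t0, □) = (t1, □, R) → □[t1]xy

No transition is defined for δ(t1, x). By convention the machine halts and rejects.

Final tape (ignoring leading/trailing blanks): xy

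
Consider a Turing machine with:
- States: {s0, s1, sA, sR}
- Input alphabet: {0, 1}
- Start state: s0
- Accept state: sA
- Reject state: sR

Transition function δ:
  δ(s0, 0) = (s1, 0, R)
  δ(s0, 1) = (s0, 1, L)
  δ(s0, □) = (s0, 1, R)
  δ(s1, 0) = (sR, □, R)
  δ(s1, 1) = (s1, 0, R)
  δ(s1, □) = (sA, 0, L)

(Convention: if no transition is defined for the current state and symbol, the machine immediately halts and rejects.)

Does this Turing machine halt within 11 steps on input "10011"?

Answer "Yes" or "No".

Execution trace:
Initial: [s0]10011
Step 1: δ(s0, 1) = (s0, 1, L) → [s0]□10011
Step 2: δ(s0, □) = (s0, 1, R) → 1[s0]10011
Step 3: δ(s0, 1) = (s0, 1, L) → [s0]110011
Step 4: δ(s0, 1) = (s0, 1, L) → [s0]□110011
Step 5: δ(s0, □) = (s0, 1, R) → 1[s0]110011
Step 6: δ(s0, 1) = (s0, 1, L) → [s0]1110011
Step 7: δ(s0, 1) = (s0, 1, L) → [s0]□1110011
Step 8: δ(s0, □) = (s0, 1, R) → 1[s0]1110011
Step 9: δ(s0, 1) = (s0, 1, L) → [s0]11110011
Step 10: δ(s0, 1) = (s0, 1, L) → [s0]□11110011
Step 11: δ(s0, □) = (s0, 1, R) → 1[s0]11110011

The machine has not reached a halting state after 11 steps.
The machine did not halt within the 11-step bound.

Answer: No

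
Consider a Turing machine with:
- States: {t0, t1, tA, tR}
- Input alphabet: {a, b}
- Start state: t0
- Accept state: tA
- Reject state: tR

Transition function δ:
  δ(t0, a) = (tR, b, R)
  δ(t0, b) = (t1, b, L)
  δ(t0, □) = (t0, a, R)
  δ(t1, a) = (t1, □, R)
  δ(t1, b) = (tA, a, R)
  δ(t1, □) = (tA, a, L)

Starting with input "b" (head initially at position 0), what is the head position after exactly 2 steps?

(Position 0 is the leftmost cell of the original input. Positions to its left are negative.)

Execution trace (head position shown):
Step 0: [t0]b  (head at position 0)
Step 1: move left → [t1]□b  (head at position -1)
Step 2: move left → [tA]□ab  (head at position -2)

After 2 steps, the head is at position -2.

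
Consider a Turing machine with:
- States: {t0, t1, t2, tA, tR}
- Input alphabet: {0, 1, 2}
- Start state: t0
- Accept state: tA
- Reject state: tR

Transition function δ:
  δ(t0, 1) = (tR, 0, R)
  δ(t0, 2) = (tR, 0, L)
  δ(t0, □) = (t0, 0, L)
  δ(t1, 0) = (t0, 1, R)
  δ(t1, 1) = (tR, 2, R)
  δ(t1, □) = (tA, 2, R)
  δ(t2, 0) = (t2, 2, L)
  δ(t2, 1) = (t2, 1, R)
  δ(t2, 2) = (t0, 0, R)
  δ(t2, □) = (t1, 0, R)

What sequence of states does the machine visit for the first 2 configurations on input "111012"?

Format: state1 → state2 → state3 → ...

Execution trace:
Initial: [t0]111012
Step 1: δ(t0, 1) = (tR, 0, R) → 0[tR]11012

The machine reaches the reject state tR and halts.

State sequence: t0 → tR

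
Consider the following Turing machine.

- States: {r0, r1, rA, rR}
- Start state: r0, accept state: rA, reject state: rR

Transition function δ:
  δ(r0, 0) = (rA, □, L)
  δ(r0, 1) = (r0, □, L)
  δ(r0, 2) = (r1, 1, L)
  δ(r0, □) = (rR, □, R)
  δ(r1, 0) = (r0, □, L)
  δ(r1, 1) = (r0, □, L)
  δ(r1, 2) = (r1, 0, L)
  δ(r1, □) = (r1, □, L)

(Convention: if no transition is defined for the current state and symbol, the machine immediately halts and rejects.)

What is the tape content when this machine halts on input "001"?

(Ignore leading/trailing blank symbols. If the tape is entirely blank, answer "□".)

Execution trace:
Initial: [r0]001
Step 1: δ(r0, 0) = (rA, □, L) → [rA]□□01

The machine reaches the accept state rA and halts.

Final tape (ignoring leading/trailing blanks): 01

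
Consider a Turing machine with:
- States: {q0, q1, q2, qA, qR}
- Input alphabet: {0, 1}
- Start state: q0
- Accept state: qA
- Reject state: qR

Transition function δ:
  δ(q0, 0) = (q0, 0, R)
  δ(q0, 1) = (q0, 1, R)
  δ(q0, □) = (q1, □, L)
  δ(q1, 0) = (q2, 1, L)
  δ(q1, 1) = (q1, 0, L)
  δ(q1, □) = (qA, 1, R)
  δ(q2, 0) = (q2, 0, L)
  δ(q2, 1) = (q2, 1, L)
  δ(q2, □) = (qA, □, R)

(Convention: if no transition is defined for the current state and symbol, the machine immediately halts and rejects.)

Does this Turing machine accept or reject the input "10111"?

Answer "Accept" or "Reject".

Execution trace:
Initial: [q0]10111
Step 1: δ(q0, 1) = (q0, 1, R) → 1[q0]0111
Step 2: δ(q0, 0) = (q0, 0, R) → 10[q0]111
Step 3: δ(q0, 1) = (q0, 1, R) → 101[q0]11
Step 4: δ(q0, 1) = (q0, 1, R) → 1011[q0]1
Step 5: δ(q0, 1) = (q0, 1, R) → 10111[q0]□
Step 6: δ(q0, □) = (q1, □, L) → 1011[q1]1□
Step 7: δ(q1, 1) = (q1, 0, L) → 101[q1]10□
Step 8: δ(q1, 1) = (q1, 0, L) → 10[q1]100□
Step 9: δ(q1, 1) = (q1, 0, L) → 1[q1]0000□
Step 10: δ(q1, 0) = (q2, 1, L) → [q2]11000□
Step 11: δ(q2, 1) = (q2, 1, L) → [q2]□11000□
Step 12: δ(q2, □) = (qA, □, R) → □[qA]11000□

The machine reaches the accept state qA and halts.

Answer: Accept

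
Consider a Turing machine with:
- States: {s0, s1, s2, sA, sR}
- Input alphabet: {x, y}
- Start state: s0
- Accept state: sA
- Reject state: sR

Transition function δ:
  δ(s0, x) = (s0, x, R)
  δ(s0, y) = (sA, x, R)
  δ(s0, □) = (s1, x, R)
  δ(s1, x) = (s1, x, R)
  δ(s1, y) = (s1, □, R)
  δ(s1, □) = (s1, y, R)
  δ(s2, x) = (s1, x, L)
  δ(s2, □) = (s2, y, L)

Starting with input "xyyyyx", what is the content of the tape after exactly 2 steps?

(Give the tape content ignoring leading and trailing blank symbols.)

Execution trace:
Initial: [s0]xyyyyx
Step 1: δ(s0, x) = (s0, x, R) → x[s0]yyyyx
Step 2: δ(s0, y) = (sA, x, R) → xx[sA]yyyx

The machine reaches the accept state sA and halts.

After 2 steps, the tape (ignoring leading/trailing blanks) is: xxyyyx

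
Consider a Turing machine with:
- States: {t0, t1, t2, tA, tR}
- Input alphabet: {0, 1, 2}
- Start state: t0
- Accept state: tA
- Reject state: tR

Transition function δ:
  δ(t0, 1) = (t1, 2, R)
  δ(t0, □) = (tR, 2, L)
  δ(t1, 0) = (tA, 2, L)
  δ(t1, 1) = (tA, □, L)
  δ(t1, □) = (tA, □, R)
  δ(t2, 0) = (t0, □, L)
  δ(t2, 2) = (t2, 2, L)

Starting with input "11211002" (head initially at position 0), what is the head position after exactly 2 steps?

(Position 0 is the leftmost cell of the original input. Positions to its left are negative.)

Execution trace (head position shown):
Step 0: [t0]11211002  (head at position 0)
Step 1: move right → 2[t1]1211002  (head at position 1)
Step 2: move left → [tA]2□211002  (head at position 0)

After 2 steps, the head is at position 0.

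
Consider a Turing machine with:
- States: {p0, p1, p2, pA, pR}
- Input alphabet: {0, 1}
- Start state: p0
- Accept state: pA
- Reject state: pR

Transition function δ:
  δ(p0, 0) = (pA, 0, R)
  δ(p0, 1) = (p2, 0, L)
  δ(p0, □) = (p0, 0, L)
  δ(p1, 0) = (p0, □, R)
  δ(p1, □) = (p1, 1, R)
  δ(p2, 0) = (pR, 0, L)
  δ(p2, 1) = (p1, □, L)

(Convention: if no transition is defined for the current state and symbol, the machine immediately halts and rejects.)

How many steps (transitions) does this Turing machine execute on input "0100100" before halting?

Execution trace:
Initial: [p0]0100100
Step 1: δ(p0, 0) = (pA, 0, R) → 0[pA]100100

The machine reaches the accept state pA and halts.

The machine executed 1 step before halting.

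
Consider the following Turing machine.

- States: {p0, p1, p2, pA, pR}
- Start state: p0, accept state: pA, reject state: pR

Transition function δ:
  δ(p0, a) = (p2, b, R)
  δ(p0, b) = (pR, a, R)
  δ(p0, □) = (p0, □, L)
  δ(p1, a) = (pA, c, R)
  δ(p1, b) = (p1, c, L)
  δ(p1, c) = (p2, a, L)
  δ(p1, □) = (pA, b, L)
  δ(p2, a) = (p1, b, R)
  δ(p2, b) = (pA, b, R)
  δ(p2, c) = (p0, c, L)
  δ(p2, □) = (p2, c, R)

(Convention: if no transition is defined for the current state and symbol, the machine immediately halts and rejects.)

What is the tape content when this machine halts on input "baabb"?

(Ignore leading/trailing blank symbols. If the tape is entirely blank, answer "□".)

Execution trace:
Initial: [p0]baabb
Step 1: δ(p0, b) = (pR, a, R) → a[pR]aabb

The machine reaches the reject state pR and halts.

Final tape (ignoring leading/trailing blanks): aaabb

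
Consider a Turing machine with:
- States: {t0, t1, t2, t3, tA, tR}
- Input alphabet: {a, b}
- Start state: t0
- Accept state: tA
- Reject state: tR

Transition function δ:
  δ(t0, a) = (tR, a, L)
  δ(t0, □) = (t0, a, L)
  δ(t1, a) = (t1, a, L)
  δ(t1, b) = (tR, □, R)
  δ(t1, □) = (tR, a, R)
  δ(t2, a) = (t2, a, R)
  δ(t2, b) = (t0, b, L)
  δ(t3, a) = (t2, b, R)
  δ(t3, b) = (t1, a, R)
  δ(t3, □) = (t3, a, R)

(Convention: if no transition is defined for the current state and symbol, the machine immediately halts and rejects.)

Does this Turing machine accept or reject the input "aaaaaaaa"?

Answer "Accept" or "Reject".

Execution trace:
Initial: [t0]aaaaaaaa
Step 1: δ(t0, a) = (tR, a, L) → [tR]□aaaaaaaa

The machine reaches the reject state tR and halts.

Answer: Reject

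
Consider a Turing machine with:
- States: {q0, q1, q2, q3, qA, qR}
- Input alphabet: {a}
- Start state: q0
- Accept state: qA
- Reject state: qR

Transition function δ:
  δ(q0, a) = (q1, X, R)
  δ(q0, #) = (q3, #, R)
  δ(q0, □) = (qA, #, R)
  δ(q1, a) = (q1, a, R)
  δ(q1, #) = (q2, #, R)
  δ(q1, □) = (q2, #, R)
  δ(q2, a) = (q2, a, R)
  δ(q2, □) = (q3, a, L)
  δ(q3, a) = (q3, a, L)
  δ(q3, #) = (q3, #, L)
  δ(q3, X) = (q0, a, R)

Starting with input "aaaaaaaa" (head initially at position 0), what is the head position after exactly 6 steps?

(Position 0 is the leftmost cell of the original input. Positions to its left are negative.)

Execution trace (head position shown):
Step 0: [q0]aaaaaaaa  (head at position 0)
Step 1: move right → X[q1]aaaaaaa  (head at position 1)
Step 2: move right → Xa[q1]aaaaaa  (head at position 2)
Step 3: move right → Xaa[q1]aaaaa  (head at position 3)
Step 4: move right → Xaaa[q1]aaaa  (head at position 4)
Step 5: move right → Xaaaa[q1]aaa  (head at position 5)
Step 6: move right → Xaaaaa[q1]aa  (head at position 6)

After 6 steps, the head is at position 6.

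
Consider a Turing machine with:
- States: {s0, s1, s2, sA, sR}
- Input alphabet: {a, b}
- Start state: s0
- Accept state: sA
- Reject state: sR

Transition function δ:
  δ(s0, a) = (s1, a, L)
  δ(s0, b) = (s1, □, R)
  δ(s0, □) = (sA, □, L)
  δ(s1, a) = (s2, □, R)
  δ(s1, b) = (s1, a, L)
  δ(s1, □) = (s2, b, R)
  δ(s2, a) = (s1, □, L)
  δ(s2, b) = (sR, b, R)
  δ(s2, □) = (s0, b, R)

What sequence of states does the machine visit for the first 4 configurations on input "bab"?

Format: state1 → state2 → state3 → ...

Execution trace:
Initial: [s0]bab
Step 1: δ(s0, b) = (s1, □, R) → □[s1]ab
Step 2: δ(s1, a) = (s2, □, R) → □□[s2]b
Step 3: δ(s2, b) = (sR, b, R) → □□b[sR]□

The machine reaches the reject state sR and halts.

State sequence: s0 → s1 → s2 → sR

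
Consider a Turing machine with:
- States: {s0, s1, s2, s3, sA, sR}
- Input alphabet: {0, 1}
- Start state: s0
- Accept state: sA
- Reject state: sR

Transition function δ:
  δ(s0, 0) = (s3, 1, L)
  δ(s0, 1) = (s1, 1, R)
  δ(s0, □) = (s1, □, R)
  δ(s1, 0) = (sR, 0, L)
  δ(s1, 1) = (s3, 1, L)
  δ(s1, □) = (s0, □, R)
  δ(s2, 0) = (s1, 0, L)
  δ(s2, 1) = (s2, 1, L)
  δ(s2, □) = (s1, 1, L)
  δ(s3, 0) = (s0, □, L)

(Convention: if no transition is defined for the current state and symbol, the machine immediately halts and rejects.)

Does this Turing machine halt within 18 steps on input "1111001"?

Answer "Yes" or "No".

Execution trace:
Initial: [s0]1111001
Step 1: δ(s0, 1) = (s1, 1, R) → 1[s1]111001
Step 2: δ(s1, 1) = (s3, 1, L) → [s3]1111001

No transition is defined for δ(s3, 1). By convention the machine halts and rejects.
The machine halted after 2 steps (within the 18-step bound).

Answer: Yes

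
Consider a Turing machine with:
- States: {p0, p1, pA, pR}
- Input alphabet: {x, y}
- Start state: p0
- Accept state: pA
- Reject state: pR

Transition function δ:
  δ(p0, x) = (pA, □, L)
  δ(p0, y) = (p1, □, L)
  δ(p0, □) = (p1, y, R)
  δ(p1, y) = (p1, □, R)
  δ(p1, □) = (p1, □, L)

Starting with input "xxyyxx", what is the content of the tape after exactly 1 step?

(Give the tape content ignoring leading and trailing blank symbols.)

Execution trace:
Initial: [p0]xxyyxx
Step 1: δ(p0, x) = (pA, □, L) → [pA]□□xyyxx

The machine reaches the accept state pA and halts.

After 1 step, the tape (ignoring leading/trailing blanks) is: xyyxx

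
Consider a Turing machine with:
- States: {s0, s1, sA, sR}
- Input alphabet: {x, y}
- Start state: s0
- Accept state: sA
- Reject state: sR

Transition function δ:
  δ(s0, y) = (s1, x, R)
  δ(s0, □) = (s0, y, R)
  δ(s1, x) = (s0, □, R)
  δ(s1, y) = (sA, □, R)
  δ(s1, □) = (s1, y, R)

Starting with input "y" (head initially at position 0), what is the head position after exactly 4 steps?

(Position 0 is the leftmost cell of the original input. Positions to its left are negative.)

Execution trace (head position shown):
Step 0: [s0]y  (head at position 0)
Step 1: move right → x[s1]□  (head at position 1)
Step 2: move right → xy[s1]□  (head at position 2)
Step 3: move right → xyy[s1]□  (head at position 3)
Step 4: move right → xyyy[s1]□  (head at position 4)

After 4 steps, the head is at position 4.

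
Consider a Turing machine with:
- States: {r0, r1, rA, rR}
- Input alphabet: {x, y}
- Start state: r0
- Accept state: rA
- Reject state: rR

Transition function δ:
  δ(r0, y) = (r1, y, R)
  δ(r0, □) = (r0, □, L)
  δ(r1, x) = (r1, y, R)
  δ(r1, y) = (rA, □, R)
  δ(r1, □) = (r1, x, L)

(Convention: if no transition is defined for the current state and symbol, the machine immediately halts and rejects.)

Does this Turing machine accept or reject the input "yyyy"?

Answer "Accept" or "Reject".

Execution trace:
Initial: [r0]yyyy
Step 1: δ(r0, y) = (r1, y, R) → y[r1]yyy
Step 2: δ(r1, y) = (rA, □, R) → y□[rA]yy

The machine reaches the accept state rA and halts.

Answer: Accept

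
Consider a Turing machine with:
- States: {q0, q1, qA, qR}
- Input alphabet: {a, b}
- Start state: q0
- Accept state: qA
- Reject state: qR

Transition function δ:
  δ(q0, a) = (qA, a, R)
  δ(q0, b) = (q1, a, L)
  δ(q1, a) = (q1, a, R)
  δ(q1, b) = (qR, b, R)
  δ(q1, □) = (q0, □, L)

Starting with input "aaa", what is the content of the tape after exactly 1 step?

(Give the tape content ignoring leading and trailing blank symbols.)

Execution trace:
Initial: [q0]aaa
Step 1: δ(q0, a) = (qA, a, R) → a[qA]aa

The machine reaches the accept state qA and halts.

After 1 step, the tape (ignoring leading/trailing blanks) is: aaa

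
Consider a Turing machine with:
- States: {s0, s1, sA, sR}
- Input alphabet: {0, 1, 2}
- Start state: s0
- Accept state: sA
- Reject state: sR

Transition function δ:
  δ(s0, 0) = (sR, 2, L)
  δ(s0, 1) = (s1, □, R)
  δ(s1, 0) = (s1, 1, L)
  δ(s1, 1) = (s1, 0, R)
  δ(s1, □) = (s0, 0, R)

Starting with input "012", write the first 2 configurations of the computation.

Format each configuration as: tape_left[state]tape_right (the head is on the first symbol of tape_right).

Transitions applied:
Step 1: δ(s0, 0) = (sR, 2, L)

The first 2 configurations are:
[s0]012 ⊢ [sR]□212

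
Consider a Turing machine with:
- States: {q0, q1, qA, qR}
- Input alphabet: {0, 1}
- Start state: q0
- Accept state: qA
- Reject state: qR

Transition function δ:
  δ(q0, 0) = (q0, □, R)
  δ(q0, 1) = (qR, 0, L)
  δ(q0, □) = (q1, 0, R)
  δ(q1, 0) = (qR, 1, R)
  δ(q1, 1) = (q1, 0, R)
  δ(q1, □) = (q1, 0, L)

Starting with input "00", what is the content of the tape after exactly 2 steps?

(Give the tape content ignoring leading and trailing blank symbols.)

Execution trace:
Initial: [q0]00
Step 1: δ(q0, 0) = (q0, □, R) → □[q0]0
Step 2: δ(q0, 0) = (q0, □, R) → □□[q0]□

After 2 steps, the tape (ignoring leading/trailing blanks) is: □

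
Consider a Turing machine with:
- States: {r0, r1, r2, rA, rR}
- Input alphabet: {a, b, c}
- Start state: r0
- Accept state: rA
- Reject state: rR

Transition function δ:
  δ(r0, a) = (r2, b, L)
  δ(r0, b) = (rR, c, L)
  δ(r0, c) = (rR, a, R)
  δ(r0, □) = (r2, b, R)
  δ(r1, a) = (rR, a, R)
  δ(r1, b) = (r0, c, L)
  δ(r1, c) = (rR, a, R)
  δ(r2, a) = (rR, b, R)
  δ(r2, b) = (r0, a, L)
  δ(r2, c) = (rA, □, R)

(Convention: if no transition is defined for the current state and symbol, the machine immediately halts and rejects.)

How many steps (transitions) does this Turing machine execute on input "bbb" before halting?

Execution trace:
Initial: [r0]bbb
Step 1: δ(r0, b) = (rR, c, L) → [rR]□cbb

The machine reaches the reject state rR and halts.

The machine executed 1 step before halting.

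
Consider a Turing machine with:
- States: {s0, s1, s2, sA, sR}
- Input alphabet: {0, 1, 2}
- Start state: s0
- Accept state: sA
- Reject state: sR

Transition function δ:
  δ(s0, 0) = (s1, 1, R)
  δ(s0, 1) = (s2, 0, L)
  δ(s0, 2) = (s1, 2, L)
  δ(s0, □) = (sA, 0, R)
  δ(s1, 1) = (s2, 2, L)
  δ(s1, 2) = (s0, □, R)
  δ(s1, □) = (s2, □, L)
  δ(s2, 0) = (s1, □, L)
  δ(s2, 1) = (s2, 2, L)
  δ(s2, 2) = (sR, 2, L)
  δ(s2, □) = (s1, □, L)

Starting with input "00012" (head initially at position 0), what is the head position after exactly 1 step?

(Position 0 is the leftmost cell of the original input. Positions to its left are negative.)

Execution trace (head position shown):
Step 0: [s0]00012  (head at position 0)
Step 1: move right → 1[s1]0012  (head at position 1)

After 1 step, the head is at position 1.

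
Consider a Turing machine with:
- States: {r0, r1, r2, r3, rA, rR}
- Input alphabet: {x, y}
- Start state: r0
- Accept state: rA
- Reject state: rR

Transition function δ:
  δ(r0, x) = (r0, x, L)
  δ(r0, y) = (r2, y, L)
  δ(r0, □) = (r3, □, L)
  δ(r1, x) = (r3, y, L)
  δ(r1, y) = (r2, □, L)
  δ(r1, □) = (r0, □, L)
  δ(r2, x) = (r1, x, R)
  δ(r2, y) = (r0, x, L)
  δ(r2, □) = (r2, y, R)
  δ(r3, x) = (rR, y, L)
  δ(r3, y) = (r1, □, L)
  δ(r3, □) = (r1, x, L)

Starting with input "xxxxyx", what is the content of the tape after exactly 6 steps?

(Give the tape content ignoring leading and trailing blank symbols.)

Execution trace:
Initial: [r0]xxxxyx
Step 1: δ(r0, x) = (r0, x, L) → [r0]□xxxxyx
Step 2: δ(r0, □) = (r3, □, L) → [r3]□□xxxxyx
Step 3: δ(r3, □) = (r1, x, L) → [r1]□x□xxxxyx
Step 4: δ(r1, □) = (r0, □, L) → [r0]□□x□xxxxyx
Step 5: δ(r0, □) = (r3, □, L) → [r3]□□□x□xxxxyx
Step 6: δ(r3, □) = (r1, x, L) → [r1]□x□□x□xxxxyx

After 6 steps, the tape (ignoring leading/trailing blanks) is: x□□x□xxxxyx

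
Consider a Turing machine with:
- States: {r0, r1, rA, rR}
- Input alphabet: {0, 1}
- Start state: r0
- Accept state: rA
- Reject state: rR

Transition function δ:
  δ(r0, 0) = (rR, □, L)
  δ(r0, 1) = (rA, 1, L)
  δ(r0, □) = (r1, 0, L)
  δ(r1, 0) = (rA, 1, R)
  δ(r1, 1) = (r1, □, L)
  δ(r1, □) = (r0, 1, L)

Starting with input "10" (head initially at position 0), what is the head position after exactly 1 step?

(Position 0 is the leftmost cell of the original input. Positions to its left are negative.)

Execution trace (head position shown):
Step 0: [r0]10  (head at position 0)
Step 1: move left → [rA]□10  (head at position -1)

After 1 step, the head is at position -1.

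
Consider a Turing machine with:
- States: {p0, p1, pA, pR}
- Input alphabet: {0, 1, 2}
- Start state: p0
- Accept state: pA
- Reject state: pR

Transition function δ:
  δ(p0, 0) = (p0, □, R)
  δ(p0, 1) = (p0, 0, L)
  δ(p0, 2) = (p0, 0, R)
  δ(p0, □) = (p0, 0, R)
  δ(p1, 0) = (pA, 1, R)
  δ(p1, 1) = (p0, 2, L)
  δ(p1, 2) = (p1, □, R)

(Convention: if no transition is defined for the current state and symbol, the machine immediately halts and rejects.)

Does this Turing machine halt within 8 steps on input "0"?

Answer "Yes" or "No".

Execution trace:
Initial: [p0]0
Step 1: δ(p0, 0) = (p0, □, R) → □[p0]□
Step 2: δ(p0, □) = (p0, 0, R) → □0[p0]□
Step 3: δ(p0, □) = (p0, 0, R) → □00[p0]□
Step 4: δ(p0, □) = (p0, 0, R) → □000[p0]□
Step 5: δ(p0, □) = (p0, 0, R) → □0000[p0]□
Step 6: δ(p0, □) = (p0, 0, R) → □00000[p0]□
Step 7: δ(p0, □) = (p0, 0, R) → □000000[p0]□
Step 8: δ(p0, □) = (p0, 0, R) → □0000000[p0]□

The machine has not reached a halting state after 8 steps.
The machine did not halt within the 8-step bound.

Answer: No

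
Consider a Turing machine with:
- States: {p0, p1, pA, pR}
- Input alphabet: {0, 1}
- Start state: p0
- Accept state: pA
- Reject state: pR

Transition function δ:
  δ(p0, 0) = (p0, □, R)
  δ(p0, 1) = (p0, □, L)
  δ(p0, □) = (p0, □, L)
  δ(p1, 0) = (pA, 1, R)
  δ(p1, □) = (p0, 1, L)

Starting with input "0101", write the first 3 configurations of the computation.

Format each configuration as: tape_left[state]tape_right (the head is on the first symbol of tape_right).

Transitions applied:
Step 1: δ(p0, 0) = (p0, □, R)
Step 2: δ(p0, 1) = (p0, □, L)

The first 3 configurations are:
[p0]0101 ⊢ □[p0]101 ⊢ [p0]□□01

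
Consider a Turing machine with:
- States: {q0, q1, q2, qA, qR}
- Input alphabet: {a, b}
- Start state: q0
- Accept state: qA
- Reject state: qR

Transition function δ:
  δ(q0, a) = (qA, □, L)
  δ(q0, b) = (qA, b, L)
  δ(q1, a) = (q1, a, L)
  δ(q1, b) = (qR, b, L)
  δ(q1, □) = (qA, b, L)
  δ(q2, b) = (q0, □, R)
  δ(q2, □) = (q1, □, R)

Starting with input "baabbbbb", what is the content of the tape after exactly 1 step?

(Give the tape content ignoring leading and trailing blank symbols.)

Execution trace:
Initial: [q0]baabbbbb
Step 1: δ(q0, b) = (qA, b, L) → [qA]□baabbbbb

The machine reaches the accept state qA and halts.

After 1 step, the tape (ignoring leading/trailing blanks) is: baabbbbb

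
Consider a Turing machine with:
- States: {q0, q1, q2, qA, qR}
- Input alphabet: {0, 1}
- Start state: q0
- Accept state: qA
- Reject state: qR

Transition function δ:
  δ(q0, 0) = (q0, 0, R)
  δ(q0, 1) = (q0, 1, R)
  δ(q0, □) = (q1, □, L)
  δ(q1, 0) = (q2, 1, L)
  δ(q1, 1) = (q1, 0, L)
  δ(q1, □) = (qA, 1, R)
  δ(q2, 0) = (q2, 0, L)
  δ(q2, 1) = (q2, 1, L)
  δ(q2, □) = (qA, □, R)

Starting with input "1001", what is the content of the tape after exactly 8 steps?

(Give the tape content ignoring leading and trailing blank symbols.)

Execution trace:
Initial: [q0]1001
Step 1: δ(q0, 1) = (q0, 1, R) → 1[q0]001
Step 2: δ(q0, 0) = (q0, 0, R) → 10[q0]01
Step 3: δ(q0, 0) = (q0, 0, R) → 100[q0]1
Step 4: δ(q0, 1) = (q0, 1, R) → 1001[q0]□
Step 5: δ(q0, □) = (q1, □, L) → 100[q1]1□
Step 6: δ(q1, 1) = (q1, 0, L) → 10[q1]00□
Step 7: δ(q1, 0) = (q2, 1, L) → 1[q2]010□
Step 8: δ(q2, 0) = (q2, 0, L) → [q2]1010□

After 8 steps, the tape (ignoring leading/trailing blanks) is: 1010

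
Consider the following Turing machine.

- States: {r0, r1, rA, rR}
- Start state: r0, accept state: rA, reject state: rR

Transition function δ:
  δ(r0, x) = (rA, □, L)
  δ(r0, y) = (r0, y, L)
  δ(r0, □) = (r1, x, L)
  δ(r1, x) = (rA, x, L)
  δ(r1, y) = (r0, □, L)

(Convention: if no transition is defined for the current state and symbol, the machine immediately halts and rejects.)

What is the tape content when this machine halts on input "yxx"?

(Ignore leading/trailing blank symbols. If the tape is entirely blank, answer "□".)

Execution trace:
Initial: [r0]yxx
Step 1: δ(r0, y) = (r0, y, L) → [r0]□yxx
Step 2: δ(r0, □) = (r1, x, L) → [r1]□xyxx

No transition is defined for δ(r1, □). By convention the machine halts and rejects.

Final tape (ignoring leading/trailing blanks): xyxx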